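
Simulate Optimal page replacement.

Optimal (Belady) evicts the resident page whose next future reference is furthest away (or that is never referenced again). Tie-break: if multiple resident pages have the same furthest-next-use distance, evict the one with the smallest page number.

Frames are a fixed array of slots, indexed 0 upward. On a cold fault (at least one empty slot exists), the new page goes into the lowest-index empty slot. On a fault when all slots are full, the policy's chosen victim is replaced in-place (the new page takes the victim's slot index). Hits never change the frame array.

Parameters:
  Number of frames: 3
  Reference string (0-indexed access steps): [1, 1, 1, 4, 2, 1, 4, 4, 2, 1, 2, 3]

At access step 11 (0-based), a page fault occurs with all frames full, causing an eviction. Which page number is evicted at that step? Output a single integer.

Answer: 1

Derivation:
Step 0: ref 1 -> FAULT, frames=[1,-,-]
Step 1: ref 1 -> HIT, frames=[1,-,-]
Step 2: ref 1 -> HIT, frames=[1,-,-]
Step 3: ref 4 -> FAULT, frames=[1,4,-]
Step 4: ref 2 -> FAULT, frames=[1,4,2]
Step 5: ref 1 -> HIT, frames=[1,4,2]
Step 6: ref 4 -> HIT, frames=[1,4,2]
Step 7: ref 4 -> HIT, frames=[1,4,2]
Step 8: ref 2 -> HIT, frames=[1,4,2]
Step 9: ref 1 -> HIT, frames=[1,4,2]
Step 10: ref 2 -> HIT, frames=[1,4,2]
Step 11: ref 3 -> FAULT, evict 1, frames=[3,4,2]
At step 11: evicted page 1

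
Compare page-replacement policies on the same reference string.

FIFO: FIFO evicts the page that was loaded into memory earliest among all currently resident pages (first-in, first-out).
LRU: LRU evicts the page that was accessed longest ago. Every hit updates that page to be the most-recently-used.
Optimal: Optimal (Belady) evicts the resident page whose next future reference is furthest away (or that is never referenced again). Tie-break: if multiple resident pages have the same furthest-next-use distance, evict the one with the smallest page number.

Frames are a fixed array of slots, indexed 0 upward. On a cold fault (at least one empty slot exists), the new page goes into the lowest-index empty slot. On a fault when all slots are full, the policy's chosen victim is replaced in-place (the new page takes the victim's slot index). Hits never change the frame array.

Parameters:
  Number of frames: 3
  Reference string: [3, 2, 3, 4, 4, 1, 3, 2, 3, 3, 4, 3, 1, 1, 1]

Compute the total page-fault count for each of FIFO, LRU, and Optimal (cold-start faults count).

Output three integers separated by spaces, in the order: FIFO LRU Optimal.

Answer: 8 7 5

Derivation:
--- FIFO ---
  step 0: ref 3 -> FAULT, frames=[3,-,-] (faults so far: 1)
  step 1: ref 2 -> FAULT, frames=[3,2,-] (faults so far: 2)
  step 2: ref 3 -> HIT, frames=[3,2,-] (faults so far: 2)
  step 3: ref 4 -> FAULT, frames=[3,2,4] (faults so far: 3)
  step 4: ref 4 -> HIT, frames=[3,2,4] (faults so far: 3)
  step 5: ref 1 -> FAULT, evict 3, frames=[1,2,4] (faults so far: 4)
  step 6: ref 3 -> FAULT, evict 2, frames=[1,3,4] (faults so far: 5)
  step 7: ref 2 -> FAULT, evict 4, frames=[1,3,2] (faults so far: 6)
  step 8: ref 3 -> HIT, frames=[1,3,2] (faults so far: 6)
  step 9: ref 3 -> HIT, frames=[1,3,2] (faults so far: 6)
  step 10: ref 4 -> FAULT, evict 1, frames=[4,3,2] (faults so far: 7)
  step 11: ref 3 -> HIT, frames=[4,3,2] (faults so far: 7)
  step 12: ref 1 -> FAULT, evict 3, frames=[4,1,2] (faults so far: 8)
  step 13: ref 1 -> HIT, frames=[4,1,2] (faults so far: 8)
  step 14: ref 1 -> HIT, frames=[4,1,2] (faults so far: 8)
  FIFO total faults: 8
--- LRU ---
  step 0: ref 3 -> FAULT, frames=[3,-,-] (faults so far: 1)
  step 1: ref 2 -> FAULT, frames=[3,2,-] (faults so far: 2)
  step 2: ref 3 -> HIT, frames=[3,2,-] (faults so far: 2)
  step 3: ref 4 -> FAULT, frames=[3,2,4] (faults so far: 3)
  step 4: ref 4 -> HIT, frames=[3,2,4] (faults so far: 3)
  step 5: ref 1 -> FAULT, evict 2, frames=[3,1,4] (faults so far: 4)
  step 6: ref 3 -> HIT, frames=[3,1,4] (faults so far: 4)
  step 7: ref 2 -> FAULT, evict 4, frames=[3,1,2] (faults so far: 5)
  step 8: ref 3 -> HIT, frames=[3,1,2] (faults so far: 5)
  step 9: ref 3 -> HIT, frames=[3,1,2] (faults so far: 5)
  step 10: ref 4 -> FAULT, evict 1, frames=[3,4,2] (faults so far: 6)
  step 11: ref 3 -> HIT, frames=[3,4,2] (faults so far: 6)
  step 12: ref 1 -> FAULT, evict 2, frames=[3,4,1] (faults so far: 7)
  step 13: ref 1 -> HIT, frames=[3,4,1] (faults so far: 7)
  step 14: ref 1 -> HIT, frames=[3,4,1] (faults so far: 7)
  LRU total faults: 7
--- Optimal ---
  step 0: ref 3 -> FAULT, frames=[3,-,-] (faults so far: 1)
  step 1: ref 2 -> FAULT, frames=[3,2,-] (faults so far: 2)
  step 2: ref 3 -> HIT, frames=[3,2,-] (faults so far: 2)
  step 3: ref 4 -> FAULT, frames=[3,2,4] (faults so far: 3)
  step 4: ref 4 -> HIT, frames=[3,2,4] (faults so far: 3)
  step 5: ref 1 -> FAULT, evict 4, frames=[3,2,1] (faults so far: 4)
  step 6: ref 3 -> HIT, frames=[3,2,1] (faults so far: 4)
  step 7: ref 2 -> HIT, frames=[3,2,1] (faults so far: 4)
  step 8: ref 3 -> HIT, frames=[3,2,1] (faults so far: 4)
  step 9: ref 3 -> HIT, frames=[3,2,1] (faults so far: 4)
  step 10: ref 4 -> FAULT, evict 2, frames=[3,4,1] (faults so far: 5)
  step 11: ref 3 -> HIT, frames=[3,4,1] (faults so far: 5)
  step 12: ref 1 -> HIT, frames=[3,4,1] (faults so far: 5)
  step 13: ref 1 -> HIT, frames=[3,4,1] (faults so far: 5)
  step 14: ref 1 -> HIT, frames=[3,4,1] (faults so far: 5)
  Optimal total faults: 5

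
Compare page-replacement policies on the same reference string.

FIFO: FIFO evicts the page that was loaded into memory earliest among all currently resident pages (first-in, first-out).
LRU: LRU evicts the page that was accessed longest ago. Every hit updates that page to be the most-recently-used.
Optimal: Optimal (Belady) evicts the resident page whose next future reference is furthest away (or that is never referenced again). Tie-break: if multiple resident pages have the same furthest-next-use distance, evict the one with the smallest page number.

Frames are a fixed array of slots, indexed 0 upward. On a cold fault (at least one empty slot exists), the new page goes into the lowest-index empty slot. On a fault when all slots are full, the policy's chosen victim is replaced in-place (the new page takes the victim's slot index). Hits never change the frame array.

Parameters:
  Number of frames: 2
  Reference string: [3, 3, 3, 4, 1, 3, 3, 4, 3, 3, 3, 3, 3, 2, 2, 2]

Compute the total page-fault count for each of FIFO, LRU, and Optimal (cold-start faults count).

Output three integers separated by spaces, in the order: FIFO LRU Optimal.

--- FIFO ---
  step 0: ref 3 -> FAULT, frames=[3,-] (faults so far: 1)
  step 1: ref 3 -> HIT, frames=[3,-] (faults so far: 1)
  step 2: ref 3 -> HIT, frames=[3,-] (faults so far: 1)
  step 3: ref 4 -> FAULT, frames=[3,4] (faults so far: 2)
  step 4: ref 1 -> FAULT, evict 3, frames=[1,4] (faults so far: 3)
  step 5: ref 3 -> FAULT, evict 4, frames=[1,3] (faults so far: 4)
  step 6: ref 3 -> HIT, frames=[1,3] (faults so far: 4)
  step 7: ref 4 -> FAULT, evict 1, frames=[4,3] (faults so far: 5)
  step 8: ref 3 -> HIT, frames=[4,3] (faults so far: 5)
  step 9: ref 3 -> HIT, frames=[4,3] (faults so far: 5)
  step 10: ref 3 -> HIT, frames=[4,3] (faults so far: 5)
  step 11: ref 3 -> HIT, frames=[4,3] (faults so far: 5)
  step 12: ref 3 -> HIT, frames=[4,3] (faults so far: 5)
  step 13: ref 2 -> FAULT, evict 3, frames=[4,2] (faults so far: 6)
  step 14: ref 2 -> HIT, frames=[4,2] (faults so far: 6)
  step 15: ref 2 -> HIT, frames=[4,2] (faults so far: 6)
  FIFO total faults: 6
--- LRU ---
  step 0: ref 3 -> FAULT, frames=[3,-] (faults so far: 1)
  step 1: ref 3 -> HIT, frames=[3,-] (faults so far: 1)
  step 2: ref 3 -> HIT, frames=[3,-] (faults so far: 1)
  step 3: ref 4 -> FAULT, frames=[3,4] (faults so far: 2)
  step 4: ref 1 -> FAULT, evict 3, frames=[1,4] (faults so far: 3)
  step 5: ref 3 -> FAULT, evict 4, frames=[1,3] (faults so far: 4)
  step 6: ref 3 -> HIT, frames=[1,3] (faults so far: 4)
  step 7: ref 4 -> FAULT, evict 1, frames=[4,3] (faults so far: 5)
  step 8: ref 3 -> HIT, frames=[4,3] (faults so far: 5)
  step 9: ref 3 -> HIT, frames=[4,3] (faults so far: 5)
  step 10: ref 3 -> HIT, frames=[4,3] (faults so far: 5)
  step 11: ref 3 -> HIT, frames=[4,3] (faults so far: 5)
  step 12: ref 3 -> HIT, frames=[4,3] (faults so far: 5)
  step 13: ref 2 -> FAULT, evict 4, frames=[2,3] (faults so far: 6)
  step 14: ref 2 -> HIT, frames=[2,3] (faults so far: 6)
  step 15: ref 2 -> HIT, frames=[2,3] (faults so far: 6)
  LRU total faults: 6
--- Optimal ---
  step 0: ref 3 -> FAULT, frames=[3,-] (faults so far: 1)
  step 1: ref 3 -> HIT, frames=[3,-] (faults so far: 1)
  step 2: ref 3 -> HIT, frames=[3,-] (faults so far: 1)
  step 3: ref 4 -> FAULT, frames=[3,4] (faults so far: 2)
  step 4: ref 1 -> FAULT, evict 4, frames=[3,1] (faults so far: 3)
  step 5: ref 3 -> HIT, frames=[3,1] (faults so far: 3)
  step 6: ref 3 -> HIT, frames=[3,1] (faults so far: 3)
  step 7: ref 4 -> FAULT, evict 1, frames=[3,4] (faults so far: 4)
  step 8: ref 3 -> HIT, frames=[3,4] (faults so far: 4)
  step 9: ref 3 -> HIT, frames=[3,4] (faults so far: 4)
  step 10: ref 3 -> HIT, frames=[3,4] (faults so far: 4)
  step 11: ref 3 -> HIT, frames=[3,4] (faults so far: 4)
  step 12: ref 3 -> HIT, frames=[3,4] (faults so far: 4)
  step 13: ref 2 -> FAULT, evict 3, frames=[2,4] (faults so far: 5)
  step 14: ref 2 -> HIT, frames=[2,4] (faults so far: 5)
  step 15: ref 2 -> HIT, frames=[2,4] (faults so far: 5)
  Optimal total faults: 5

Answer: 6 6 5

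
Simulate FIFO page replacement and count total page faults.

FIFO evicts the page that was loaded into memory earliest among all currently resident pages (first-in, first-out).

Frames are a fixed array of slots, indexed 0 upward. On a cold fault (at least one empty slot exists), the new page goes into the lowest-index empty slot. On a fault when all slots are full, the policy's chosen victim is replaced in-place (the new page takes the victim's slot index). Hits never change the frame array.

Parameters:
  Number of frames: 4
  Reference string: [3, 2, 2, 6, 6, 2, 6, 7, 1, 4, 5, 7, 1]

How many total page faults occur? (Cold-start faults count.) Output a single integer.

Answer: 7

Derivation:
Step 0: ref 3 → FAULT, frames=[3,-,-,-]
Step 1: ref 2 → FAULT, frames=[3,2,-,-]
Step 2: ref 2 → HIT, frames=[3,2,-,-]
Step 3: ref 6 → FAULT, frames=[3,2,6,-]
Step 4: ref 6 → HIT, frames=[3,2,6,-]
Step 5: ref 2 → HIT, frames=[3,2,6,-]
Step 6: ref 6 → HIT, frames=[3,2,6,-]
Step 7: ref 7 → FAULT, frames=[3,2,6,7]
Step 8: ref 1 → FAULT (evict 3), frames=[1,2,6,7]
Step 9: ref 4 → FAULT (evict 2), frames=[1,4,6,7]
Step 10: ref 5 → FAULT (evict 6), frames=[1,4,5,7]
Step 11: ref 7 → HIT, frames=[1,4,5,7]
Step 12: ref 1 → HIT, frames=[1,4,5,7]
Total faults: 7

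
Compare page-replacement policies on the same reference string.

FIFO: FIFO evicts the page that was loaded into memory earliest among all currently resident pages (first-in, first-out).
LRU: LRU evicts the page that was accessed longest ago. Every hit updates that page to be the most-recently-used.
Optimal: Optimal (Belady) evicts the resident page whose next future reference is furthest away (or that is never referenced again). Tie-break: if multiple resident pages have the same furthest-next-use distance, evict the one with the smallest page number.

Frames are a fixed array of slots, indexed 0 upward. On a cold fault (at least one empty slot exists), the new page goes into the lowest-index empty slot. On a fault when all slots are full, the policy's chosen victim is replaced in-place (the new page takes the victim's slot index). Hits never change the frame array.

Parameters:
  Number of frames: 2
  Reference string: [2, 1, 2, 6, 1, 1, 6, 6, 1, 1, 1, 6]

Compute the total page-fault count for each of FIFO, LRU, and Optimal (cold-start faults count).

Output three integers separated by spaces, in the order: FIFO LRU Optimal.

--- FIFO ---
  step 0: ref 2 -> FAULT, frames=[2,-] (faults so far: 1)
  step 1: ref 1 -> FAULT, frames=[2,1] (faults so far: 2)
  step 2: ref 2 -> HIT, frames=[2,1] (faults so far: 2)
  step 3: ref 6 -> FAULT, evict 2, frames=[6,1] (faults so far: 3)
  step 4: ref 1 -> HIT, frames=[6,1] (faults so far: 3)
  step 5: ref 1 -> HIT, frames=[6,1] (faults so far: 3)
  step 6: ref 6 -> HIT, frames=[6,1] (faults so far: 3)
  step 7: ref 6 -> HIT, frames=[6,1] (faults so far: 3)
  step 8: ref 1 -> HIT, frames=[6,1] (faults so far: 3)
  step 9: ref 1 -> HIT, frames=[6,1] (faults so far: 3)
  step 10: ref 1 -> HIT, frames=[6,1] (faults so far: 3)
  step 11: ref 6 -> HIT, frames=[6,1] (faults so far: 3)
  FIFO total faults: 3
--- LRU ---
  step 0: ref 2 -> FAULT, frames=[2,-] (faults so far: 1)
  step 1: ref 1 -> FAULT, frames=[2,1] (faults so far: 2)
  step 2: ref 2 -> HIT, frames=[2,1] (faults so far: 2)
  step 3: ref 6 -> FAULT, evict 1, frames=[2,6] (faults so far: 3)
  step 4: ref 1 -> FAULT, evict 2, frames=[1,6] (faults so far: 4)
  step 5: ref 1 -> HIT, frames=[1,6] (faults so far: 4)
  step 6: ref 6 -> HIT, frames=[1,6] (faults so far: 4)
  step 7: ref 6 -> HIT, frames=[1,6] (faults so far: 4)
  step 8: ref 1 -> HIT, frames=[1,6] (faults so far: 4)
  step 9: ref 1 -> HIT, frames=[1,6] (faults so far: 4)
  step 10: ref 1 -> HIT, frames=[1,6] (faults so far: 4)
  step 11: ref 6 -> HIT, frames=[1,6] (faults so far: 4)
  LRU total faults: 4
--- Optimal ---
  step 0: ref 2 -> FAULT, frames=[2,-] (faults so far: 1)
  step 1: ref 1 -> FAULT, frames=[2,1] (faults so far: 2)
  step 2: ref 2 -> HIT, frames=[2,1] (faults so far: 2)
  step 3: ref 6 -> FAULT, evict 2, frames=[6,1] (faults so far: 3)
  step 4: ref 1 -> HIT, frames=[6,1] (faults so far: 3)
  step 5: ref 1 -> HIT, frames=[6,1] (faults so far: 3)
  step 6: ref 6 -> HIT, frames=[6,1] (faults so far: 3)
  step 7: ref 6 -> HIT, frames=[6,1] (faults so far: 3)
  step 8: ref 1 -> HIT, frames=[6,1] (faults so far: 3)
  step 9: ref 1 -> HIT, frames=[6,1] (faults so far: 3)
  step 10: ref 1 -> HIT, frames=[6,1] (faults so far: 3)
  step 11: ref 6 -> HIT, frames=[6,1] (faults so far: 3)
  Optimal total faults: 3

Answer: 3 4 3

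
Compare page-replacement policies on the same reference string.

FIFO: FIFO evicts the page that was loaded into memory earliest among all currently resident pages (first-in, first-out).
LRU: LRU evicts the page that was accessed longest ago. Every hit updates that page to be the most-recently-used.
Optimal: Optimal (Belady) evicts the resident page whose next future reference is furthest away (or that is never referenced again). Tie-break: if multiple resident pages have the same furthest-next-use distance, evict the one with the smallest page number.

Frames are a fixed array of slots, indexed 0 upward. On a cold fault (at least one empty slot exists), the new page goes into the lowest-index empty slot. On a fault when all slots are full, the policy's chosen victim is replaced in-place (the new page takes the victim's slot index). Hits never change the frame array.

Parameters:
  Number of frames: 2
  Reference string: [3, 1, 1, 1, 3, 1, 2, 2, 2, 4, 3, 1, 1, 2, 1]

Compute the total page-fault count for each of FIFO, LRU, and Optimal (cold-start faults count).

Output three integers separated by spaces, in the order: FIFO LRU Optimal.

--- FIFO ---
  step 0: ref 3 -> FAULT, frames=[3,-] (faults so far: 1)
  step 1: ref 1 -> FAULT, frames=[3,1] (faults so far: 2)
  step 2: ref 1 -> HIT, frames=[3,1] (faults so far: 2)
  step 3: ref 1 -> HIT, frames=[3,1] (faults so far: 2)
  step 4: ref 3 -> HIT, frames=[3,1] (faults so far: 2)
  step 5: ref 1 -> HIT, frames=[3,1] (faults so far: 2)
  step 6: ref 2 -> FAULT, evict 3, frames=[2,1] (faults so far: 3)
  step 7: ref 2 -> HIT, frames=[2,1] (faults so far: 3)
  step 8: ref 2 -> HIT, frames=[2,1] (faults so far: 3)
  step 9: ref 4 -> FAULT, evict 1, frames=[2,4] (faults so far: 4)
  step 10: ref 3 -> FAULT, evict 2, frames=[3,4] (faults so far: 5)
  step 11: ref 1 -> FAULT, evict 4, frames=[3,1] (faults so far: 6)
  step 12: ref 1 -> HIT, frames=[3,1] (faults so far: 6)
  step 13: ref 2 -> FAULT, evict 3, frames=[2,1] (faults so far: 7)
  step 14: ref 1 -> HIT, frames=[2,1] (faults so far: 7)
  FIFO total faults: 7
--- LRU ---
  step 0: ref 3 -> FAULT, frames=[3,-] (faults so far: 1)
  step 1: ref 1 -> FAULT, frames=[3,1] (faults so far: 2)
  step 2: ref 1 -> HIT, frames=[3,1] (faults so far: 2)
  step 3: ref 1 -> HIT, frames=[3,1] (faults so far: 2)
  step 4: ref 3 -> HIT, frames=[3,1] (faults so far: 2)
  step 5: ref 1 -> HIT, frames=[3,1] (faults so far: 2)
  step 6: ref 2 -> FAULT, evict 3, frames=[2,1] (faults so far: 3)
  step 7: ref 2 -> HIT, frames=[2,1] (faults so far: 3)
  step 8: ref 2 -> HIT, frames=[2,1] (faults so far: 3)
  step 9: ref 4 -> FAULT, evict 1, frames=[2,4] (faults so far: 4)
  step 10: ref 3 -> FAULT, evict 2, frames=[3,4] (faults so far: 5)
  step 11: ref 1 -> FAULT, evict 4, frames=[3,1] (faults so far: 6)
  step 12: ref 1 -> HIT, frames=[3,1] (faults so far: 6)
  step 13: ref 2 -> FAULT, evict 3, frames=[2,1] (faults so far: 7)
  step 14: ref 1 -> HIT, frames=[2,1] (faults so far: 7)
  LRU total faults: 7
--- Optimal ---
  step 0: ref 3 -> FAULT, frames=[3,-] (faults so far: 1)
  step 1: ref 1 -> FAULT, frames=[3,1] (faults so far: 2)
  step 2: ref 1 -> HIT, frames=[3,1] (faults so far: 2)
  step 3: ref 1 -> HIT, frames=[3,1] (faults so far: 2)
  step 4: ref 3 -> HIT, frames=[3,1] (faults so far: 2)
  step 5: ref 1 -> HIT, frames=[3,1] (faults so far: 2)
  step 6: ref 2 -> FAULT, evict 1, frames=[3,2] (faults so far: 3)
  step 7: ref 2 -> HIT, frames=[3,2] (faults so far: 3)
  step 8: ref 2 -> HIT, frames=[3,2] (faults so far: 3)
  step 9: ref 4 -> FAULT, evict 2, frames=[3,4] (faults so far: 4)
  step 10: ref 3 -> HIT, frames=[3,4] (faults so far: 4)
  step 11: ref 1 -> FAULT, evict 3, frames=[1,4] (faults so far: 5)
  step 12: ref 1 -> HIT, frames=[1,4] (faults so far: 5)
  step 13: ref 2 -> FAULT, evict 4, frames=[1,2] (faults so far: 6)
  step 14: ref 1 -> HIT, frames=[1,2] (faults so far: 6)
  Optimal total faults: 6

Answer: 7 7 6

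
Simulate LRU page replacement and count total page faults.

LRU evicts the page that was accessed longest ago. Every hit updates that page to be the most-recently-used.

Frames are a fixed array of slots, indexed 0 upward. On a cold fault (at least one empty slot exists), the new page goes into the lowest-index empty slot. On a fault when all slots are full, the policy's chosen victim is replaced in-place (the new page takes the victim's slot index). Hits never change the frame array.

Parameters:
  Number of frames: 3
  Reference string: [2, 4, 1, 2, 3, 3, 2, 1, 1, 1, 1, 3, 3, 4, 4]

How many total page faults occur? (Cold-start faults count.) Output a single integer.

Step 0: ref 2 → FAULT, frames=[2,-,-]
Step 1: ref 4 → FAULT, frames=[2,4,-]
Step 2: ref 1 → FAULT, frames=[2,4,1]
Step 3: ref 2 → HIT, frames=[2,4,1]
Step 4: ref 3 → FAULT (evict 4), frames=[2,3,1]
Step 5: ref 3 → HIT, frames=[2,3,1]
Step 6: ref 2 → HIT, frames=[2,3,1]
Step 7: ref 1 → HIT, frames=[2,3,1]
Step 8: ref 1 → HIT, frames=[2,3,1]
Step 9: ref 1 → HIT, frames=[2,3,1]
Step 10: ref 1 → HIT, frames=[2,3,1]
Step 11: ref 3 → HIT, frames=[2,3,1]
Step 12: ref 3 → HIT, frames=[2,3,1]
Step 13: ref 4 → FAULT (evict 2), frames=[4,3,1]
Step 14: ref 4 → HIT, frames=[4,3,1]
Total faults: 5

Answer: 5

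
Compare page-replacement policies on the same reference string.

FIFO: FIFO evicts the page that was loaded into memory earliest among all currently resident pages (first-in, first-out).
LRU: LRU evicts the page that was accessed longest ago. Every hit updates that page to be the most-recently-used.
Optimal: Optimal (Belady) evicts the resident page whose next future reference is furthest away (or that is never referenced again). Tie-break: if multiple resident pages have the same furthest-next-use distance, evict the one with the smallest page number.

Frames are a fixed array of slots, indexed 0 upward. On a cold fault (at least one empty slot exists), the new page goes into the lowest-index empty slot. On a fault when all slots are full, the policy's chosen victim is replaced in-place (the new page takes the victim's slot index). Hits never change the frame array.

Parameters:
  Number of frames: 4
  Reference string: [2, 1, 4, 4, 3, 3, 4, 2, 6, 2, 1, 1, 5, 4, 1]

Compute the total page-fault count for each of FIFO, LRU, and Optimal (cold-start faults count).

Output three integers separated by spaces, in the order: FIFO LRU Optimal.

--- FIFO ---
  step 0: ref 2 -> FAULT, frames=[2,-,-,-] (faults so far: 1)
  step 1: ref 1 -> FAULT, frames=[2,1,-,-] (faults so far: 2)
  step 2: ref 4 -> FAULT, frames=[2,1,4,-] (faults so far: 3)
  step 3: ref 4 -> HIT, frames=[2,1,4,-] (faults so far: 3)
  step 4: ref 3 -> FAULT, frames=[2,1,4,3] (faults so far: 4)
  step 5: ref 3 -> HIT, frames=[2,1,4,3] (faults so far: 4)
  step 6: ref 4 -> HIT, frames=[2,1,4,3] (faults so far: 4)
  step 7: ref 2 -> HIT, frames=[2,1,4,3] (faults so far: 4)
  step 8: ref 6 -> FAULT, evict 2, frames=[6,1,4,3] (faults so far: 5)
  step 9: ref 2 -> FAULT, evict 1, frames=[6,2,4,3] (faults so far: 6)
  step 10: ref 1 -> FAULT, evict 4, frames=[6,2,1,3] (faults so far: 7)
  step 11: ref 1 -> HIT, frames=[6,2,1,3] (faults so far: 7)
  step 12: ref 5 -> FAULT, evict 3, frames=[6,2,1,5] (faults so far: 8)
  step 13: ref 4 -> FAULT, evict 6, frames=[4,2,1,5] (faults so far: 9)
  step 14: ref 1 -> HIT, frames=[4,2,1,5] (faults so far: 9)
  FIFO total faults: 9
--- LRU ---
  step 0: ref 2 -> FAULT, frames=[2,-,-,-] (faults so far: 1)
  step 1: ref 1 -> FAULT, frames=[2,1,-,-] (faults so far: 2)
  step 2: ref 4 -> FAULT, frames=[2,1,4,-] (faults so far: 3)
  step 3: ref 4 -> HIT, frames=[2,1,4,-] (faults so far: 3)
  step 4: ref 3 -> FAULT, frames=[2,1,4,3] (faults so far: 4)
  step 5: ref 3 -> HIT, frames=[2,1,4,3] (faults so far: 4)
  step 6: ref 4 -> HIT, frames=[2,1,4,3] (faults so far: 4)
  step 7: ref 2 -> HIT, frames=[2,1,4,3] (faults so far: 4)
  step 8: ref 6 -> FAULT, evict 1, frames=[2,6,4,3] (faults so far: 5)
  step 9: ref 2 -> HIT, frames=[2,6,4,3] (faults so far: 5)
  step 10: ref 1 -> FAULT, evict 3, frames=[2,6,4,1] (faults so far: 6)
  step 11: ref 1 -> HIT, frames=[2,6,4,1] (faults so far: 6)
  step 12: ref 5 -> FAULT, evict 4, frames=[2,6,5,1] (faults so far: 7)
  step 13: ref 4 -> FAULT, evict 6, frames=[2,4,5,1] (faults so far: 8)
  step 14: ref 1 -> HIT, frames=[2,4,5,1] (faults so far: 8)
  LRU total faults: 8
--- Optimal ---
  step 0: ref 2 -> FAULT, frames=[2,-,-,-] (faults so far: 1)
  step 1: ref 1 -> FAULT, frames=[2,1,-,-] (faults so far: 2)
  step 2: ref 4 -> FAULT, frames=[2,1,4,-] (faults so far: 3)
  step 3: ref 4 -> HIT, frames=[2,1,4,-] (faults so far: 3)
  step 4: ref 3 -> FAULT, frames=[2,1,4,3] (faults so far: 4)
  step 5: ref 3 -> HIT, frames=[2,1,4,3] (faults so far: 4)
  step 6: ref 4 -> HIT, frames=[2,1,4,3] (faults so far: 4)
  step 7: ref 2 -> HIT, frames=[2,1,4,3] (faults so far: 4)
  step 8: ref 6 -> FAULT, evict 3, frames=[2,1,4,6] (faults so far: 5)
  step 9: ref 2 -> HIT, frames=[2,1,4,6] (faults so far: 5)
  step 10: ref 1 -> HIT, frames=[2,1,4,6] (faults so far: 5)
  step 11: ref 1 -> HIT, frames=[2,1,4,6] (faults so far: 5)
  step 12: ref 5 -> FAULT, evict 2, frames=[5,1,4,6] (faults so far: 6)
  step 13: ref 4 -> HIT, frames=[5,1,4,6] (faults so far: 6)
  step 14: ref 1 -> HIT, frames=[5,1,4,6] (faults so far: 6)
  Optimal total faults: 6

Answer: 9 8 6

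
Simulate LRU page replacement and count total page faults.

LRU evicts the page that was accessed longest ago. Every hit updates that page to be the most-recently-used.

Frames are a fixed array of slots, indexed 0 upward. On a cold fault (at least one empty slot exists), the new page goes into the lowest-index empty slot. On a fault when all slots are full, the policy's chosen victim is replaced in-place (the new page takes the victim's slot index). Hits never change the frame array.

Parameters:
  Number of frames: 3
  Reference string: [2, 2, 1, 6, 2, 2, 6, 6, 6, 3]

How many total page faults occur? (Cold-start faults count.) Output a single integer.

Step 0: ref 2 → FAULT, frames=[2,-,-]
Step 1: ref 2 → HIT, frames=[2,-,-]
Step 2: ref 1 → FAULT, frames=[2,1,-]
Step 3: ref 6 → FAULT, frames=[2,1,6]
Step 4: ref 2 → HIT, frames=[2,1,6]
Step 5: ref 2 → HIT, frames=[2,1,6]
Step 6: ref 6 → HIT, frames=[2,1,6]
Step 7: ref 6 → HIT, frames=[2,1,6]
Step 8: ref 6 → HIT, frames=[2,1,6]
Step 9: ref 3 → FAULT (evict 1), frames=[2,3,6]
Total faults: 4

Answer: 4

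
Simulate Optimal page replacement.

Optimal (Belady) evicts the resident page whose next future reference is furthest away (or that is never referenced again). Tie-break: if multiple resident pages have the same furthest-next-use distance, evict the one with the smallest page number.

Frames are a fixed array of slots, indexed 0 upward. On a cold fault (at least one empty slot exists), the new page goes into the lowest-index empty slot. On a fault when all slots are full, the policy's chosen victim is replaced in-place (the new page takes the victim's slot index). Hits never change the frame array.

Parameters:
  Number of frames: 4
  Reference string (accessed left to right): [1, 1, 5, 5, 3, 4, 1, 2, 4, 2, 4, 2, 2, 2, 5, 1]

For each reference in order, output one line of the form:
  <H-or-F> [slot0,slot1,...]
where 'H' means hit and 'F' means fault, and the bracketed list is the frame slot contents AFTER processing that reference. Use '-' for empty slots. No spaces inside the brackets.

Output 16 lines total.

F [1,-,-,-]
H [1,-,-,-]
F [1,5,-,-]
H [1,5,-,-]
F [1,5,3,-]
F [1,5,3,4]
H [1,5,3,4]
F [1,5,2,4]
H [1,5,2,4]
H [1,5,2,4]
H [1,5,2,4]
H [1,5,2,4]
H [1,5,2,4]
H [1,5,2,4]
H [1,5,2,4]
H [1,5,2,4]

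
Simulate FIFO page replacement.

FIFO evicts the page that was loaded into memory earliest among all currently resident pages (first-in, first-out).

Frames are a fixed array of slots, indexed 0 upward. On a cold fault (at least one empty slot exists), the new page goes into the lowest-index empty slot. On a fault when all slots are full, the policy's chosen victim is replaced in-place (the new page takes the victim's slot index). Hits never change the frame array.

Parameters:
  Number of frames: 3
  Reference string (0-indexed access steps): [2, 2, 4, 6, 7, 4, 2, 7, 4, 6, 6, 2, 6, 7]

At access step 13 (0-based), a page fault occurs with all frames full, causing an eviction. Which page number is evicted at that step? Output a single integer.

Answer: 2

Derivation:
Step 0: ref 2 -> FAULT, frames=[2,-,-]
Step 1: ref 2 -> HIT, frames=[2,-,-]
Step 2: ref 4 -> FAULT, frames=[2,4,-]
Step 3: ref 6 -> FAULT, frames=[2,4,6]
Step 4: ref 7 -> FAULT, evict 2, frames=[7,4,6]
Step 5: ref 4 -> HIT, frames=[7,4,6]
Step 6: ref 2 -> FAULT, evict 4, frames=[7,2,6]
Step 7: ref 7 -> HIT, frames=[7,2,6]
Step 8: ref 4 -> FAULT, evict 6, frames=[7,2,4]
Step 9: ref 6 -> FAULT, evict 7, frames=[6,2,4]
Step 10: ref 6 -> HIT, frames=[6,2,4]
Step 11: ref 2 -> HIT, frames=[6,2,4]
Step 12: ref 6 -> HIT, frames=[6,2,4]
Step 13: ref 7 -> FAULT, evict 2, frames=[6,7,4]
At step 13: evicted page 2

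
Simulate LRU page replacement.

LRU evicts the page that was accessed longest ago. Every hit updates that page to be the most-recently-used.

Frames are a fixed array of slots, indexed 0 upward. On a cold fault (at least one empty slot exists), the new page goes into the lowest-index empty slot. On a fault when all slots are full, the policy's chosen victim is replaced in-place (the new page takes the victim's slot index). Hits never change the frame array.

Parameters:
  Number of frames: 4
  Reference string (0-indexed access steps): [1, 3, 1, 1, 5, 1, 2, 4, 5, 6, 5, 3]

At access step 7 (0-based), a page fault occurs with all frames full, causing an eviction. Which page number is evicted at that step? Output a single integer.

Step 0: ref 1 -> FAULT, frames=[1,-,-,-]
Step 1: ref 3 -> FAULT, frames=[1,3,-,-]
Step 2: ref 1 -> HIT, frames=[1,3,-,-]
Step 3: ref 1 -> HIT, frames=[1,3,-,-]
Step 4: ref 5 -> FAULT, frames=[1,3,5,-]
Step 5: ref 1 -> HIT, frames=[1,3,5,-]
Step 6: ref 2 -> FAULT, frames=[1,3,5,2]
Step 7: ref 4 -> FAULT, evict 3, frames=[1,4,5,2]
At step 7: evicted page 3

Answer: 3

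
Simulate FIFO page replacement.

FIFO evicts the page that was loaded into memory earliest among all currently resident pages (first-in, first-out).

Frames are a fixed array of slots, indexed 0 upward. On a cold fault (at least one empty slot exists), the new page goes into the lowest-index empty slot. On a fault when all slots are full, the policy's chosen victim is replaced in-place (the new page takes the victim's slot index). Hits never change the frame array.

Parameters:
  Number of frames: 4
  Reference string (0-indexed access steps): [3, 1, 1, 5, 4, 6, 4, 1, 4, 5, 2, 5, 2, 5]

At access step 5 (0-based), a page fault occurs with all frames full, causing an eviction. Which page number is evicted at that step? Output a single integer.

Answer: 3

Derivation:
Step 0: ref 3 -> FAULT, frames=[3,-,-,-]
Step 1: ref 1 -> FAULT, frames=[3,1,-,-]
Step 2: ref 1 -> HIT, frames=[3,1,-,-]
Step 3: ref 5 -> FAULT, frames=[3,1,5,-]
Step 4: ref 4 -> FAULT, frames=[3,1,5,4]
Step 5: ref 6 -> FAULT, evict 3, frames=[6,1,5,4]
At step 5: evicted page 3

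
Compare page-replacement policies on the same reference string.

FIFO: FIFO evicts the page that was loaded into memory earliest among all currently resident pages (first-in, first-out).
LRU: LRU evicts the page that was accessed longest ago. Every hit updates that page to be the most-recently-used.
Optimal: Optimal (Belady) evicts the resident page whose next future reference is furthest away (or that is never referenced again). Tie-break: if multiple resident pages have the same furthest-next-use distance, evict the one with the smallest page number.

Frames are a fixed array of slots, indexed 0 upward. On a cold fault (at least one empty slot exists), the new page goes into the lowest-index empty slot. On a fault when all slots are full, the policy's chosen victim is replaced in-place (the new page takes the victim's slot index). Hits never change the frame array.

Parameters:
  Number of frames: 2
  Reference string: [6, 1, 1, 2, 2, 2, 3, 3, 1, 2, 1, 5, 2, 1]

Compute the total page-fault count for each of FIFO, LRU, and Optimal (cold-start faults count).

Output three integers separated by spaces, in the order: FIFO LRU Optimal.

--- FIFO ---
  step 0: ref 6 -> FAULT, frames=[6,-] (faults so far: 1)
  step 1: ref 1 -> FAULT, frames=[6,1] (faults so far: 2)
  step 2: ref 1 -> HIT, frames=[6,1] (faults so far: 2)
  step 3: ref 2 -> FAULT, evict 6, frames=[2,1] (faults so far: 3)
  step 4: ref 2 -> HIT, frames=[2,1] (faults so far: 3)
  step 5: ref 2 -> HIT, frames=[2,1] (faults so far: 3)
  step 6: ref 3 -> FAULT, evict 1, frames=[2,3] (faults so far: 4)
  step 7: ref 3 -> HIT, frames=[2,3] (faults so far: 4)
  step 8: ref 1 -> FAULT, evict 2, frames=[1,3] (faults so far: 5)
  step 9: ref 2 -> FAULT, evict 3, frames=[1,2] (faults so far: 6)
  step 10: ref 1 -> HIT, frames=[1,2] (faults so far: 6)
  step 11: ref 5 -> FAULT, evict 1, frames=[5,2] (faults so far: 7)
  step 12: ref 2 -> HIT, frames=[5,2] (faults so far: 7)
  step 13: ref 1 -> FAULT, evict 2, frames=[5,1] (faults so far: 8)
  FIFO total faults: 8
--- LRU ---
  step 0: ref 6 -> FAULT, frames=[6,-] (faults so far: 1)
  step 1: ref 1 -> FAULT, frames=[6,1] (faults so far: 2)
  step 2: ref 1 -> HIT, frames=[6,1] (faults so far: 2)
  step 3: ref 2 -> FAULT, evict 6, frames=[2,1] (faults so far: 3)
  step 4: ref 2 -> HIT, frames=[2,1] (faults so far: 3)
  step 5: ref 2 -> HIT, frames=[2,1] (faults so far: 3)
  step 6: ref 3 -> FAULT, evict 1, frames=[2,3] (faults so far: 4)
  step 7: ref 3 -> HIT, frames=[2,3] (faults so far: 4)
  step 8: ref 1 -> FAULT, evict 2, frames=[1,3] (faults so far: 5)
  step 9: ref 2 -> FAULT, evict 3, frames=[1,2] (faults so far: 6)
  step 10: ref 1 -> HIT, frames=[1,2] (faults so far: 6)
  step 11: ref 5 -> FAULT, evict 2, frames=[1,5] (faults so far: 7)
  step 12: ref 2 -> FAULT, evict 1, frames=[2,5] (faults so far: 8)
  step 13: ref 1 -> FAULT, evict 5, frames=[2,1] (faults so far: 9)
  LRU total faults: 9
--- Optimal ---
  step 0: ref 6 -> FAULT, frames=[6,-] (faults so far: 1)
  step 1: ref 1 -> FAULT, frames=[6,1] (faults so far: 2)
  step 2: ref 1 -> HIT, frames=[6,1] (faults so far: 2)
  step 3: ref 2 -> FAULT, evict 6, frames=[2,1] (faults so far: 3)
  step 4: ref 2 -> HIT, frames=[2,1] (faults so far: 3)
  step 5: ref 2 -> HIT, frames=[2,1] (faults so far: 3)
  step 6: ref 3 -> FAULT, evict 2, frames=[3,1] (faults so far: 4)
  step 7: ref 3 -> HIT, frames=[3,1] (faults so far: 4)
  step 8: ref 1 -> HIT, frames=[3,1] (faults so far: 4)
  step 9: ref 2 -> FAULT, evict 3, frames=[2,1] (faults so far: 5)
  step 10: ref 1 -> HIT, frames=[2,1] (faults so far: 5)
  step 11: ref 5 -> FAULT, evict 1, frames=[2,5] (faults so far: 6)
  step 12: ref 2 -> HIT, frames=[2,5] (faults so far: 6)
  step 13: ref 1 -> FAULT, evict 2, frames=[1,5] (faults so far: 7)
  Optimal total faults: 7

Answer: 8 9 7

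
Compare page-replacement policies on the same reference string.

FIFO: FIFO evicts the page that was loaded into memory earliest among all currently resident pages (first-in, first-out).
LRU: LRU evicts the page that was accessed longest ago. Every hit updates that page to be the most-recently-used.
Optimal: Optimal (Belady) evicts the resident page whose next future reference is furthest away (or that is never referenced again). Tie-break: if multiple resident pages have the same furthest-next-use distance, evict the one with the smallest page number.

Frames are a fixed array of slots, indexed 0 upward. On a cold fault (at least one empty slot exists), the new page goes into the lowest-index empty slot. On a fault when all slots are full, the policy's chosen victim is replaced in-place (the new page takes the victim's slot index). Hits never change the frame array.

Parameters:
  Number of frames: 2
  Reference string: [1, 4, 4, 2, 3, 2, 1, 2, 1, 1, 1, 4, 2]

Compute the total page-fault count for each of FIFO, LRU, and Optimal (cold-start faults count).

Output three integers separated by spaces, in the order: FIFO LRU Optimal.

Answer: 7 7 6

Derivation:
--- FIFO ---
  step 0: ref 1 -> FAULT, frames=[1,-] (faults so far: 1)
  step 1: ref 4 -> FAULT, frames=[1,4] (faults so far: 2)
  step 2: ref 4 -> HIT, frames=[1,4] (faults so far: 2)
  step 3: ref 2 -> FAULT, evict 1, frames=[2,4] (faults so far: 3)
  step 4: ref 3 -> FAULT, evict 4, frames=[2,3] (faults so far: 4)
  step 5: ref 2 -> HIT, frames=[2,3] (faults so far: 4)
  step 6: ref 1 -> FAULT, evict 2, frames=[1,3] (faults so far: 5)
  step 7: ref 2 -> FAULT, evict 3, frames=[1,2] (faults so far: 6)
  step 8: ref 1 -> HIT, frames=[1,2] (faults so far: 6)
  step 9: ref 1 -> HIT, frames=[1,2] (faults so far: 6)
  step 10: ref 1 -> HIT, frames=[1,2] (faults so far: 6)
  step 11: ref 4 -> FAULT, evict 1, frames=[4,2] (faults so far: 7)
  step 12: ref 2 -> HIT, frames=[4,2] (faults so far: 7)
  FIFO total faults: 7
--- LRU ---
  step 0: ref 1 -> FAULT, frames=[1,-] (faults so far: 1)
  step 1: ref 4 -> FAULT, frames=[1,4] (faults so far: 2)
  step 2: ref 4 -> HIT, frames=[1,4] (faults so far: 2)
  step 3: ref 2 -> FAULT, evict 1, frames=[2,4] (faults so far: 3)
  step 4: ref 3 -> FAULT, evict 4, frames=[2,3] (faults so far: 4)
  step 5: ref 2 -> HIT, frames=[2,3] (faults so far: 4)
  step 6: ref 1 -> FAULT, evict 3, frames=[2,1] (faults so far: 5)
  step 7: ref 2 -> HIT, frames=[2,1] (faults so far: 5)
  step 8: ref 1 -> HIT, frames=[2,1] (faults so far: 5)
  step 9: ref 1 -> HIT, frames=[2,1] (faults so far: 5)
  step 10: ref 1 -> HIT, frames=[2,1] (faults so far: 5)
  step 11: ref 4 -> FAULT, evict 2, frames=[4,1] (faults so far: 6)
  step 12: ref 2 -> FAULT, evict 1, frames=[4,2] (faults so far: 7)
  LRU total faults: 7
--- Optimal ---
  step 0: ref 1 -> FAULT, frames=[1,-] (faults so far: 1)
  step 1: ref 4 -> FAULT, frames=[1,4] (faults so far: 2)
  step 2: ref 4 -> HIT, frames=[1,4] (faults so far: 2)
  step 3: ref 2 -> FAULT, evict 4, frames=[1,2] (faults so far: 3)
  step 4: ref 3 -> FAULT, evict 1, frames=[3,2] (faults so far: 4)
  step 5: ref 2 -> HIT, frames=[3,2] (faults so far: 4)
  step 6: ref 1 -> FAULT, evict 3, frames=[1,2] (faults so far: 5)
  step 7: ref 2 -> HIT, frames=[1,2] (faults so far: 5)
  step 8: ref 1 -> HIT, frames=[1,2] (faults so far: 5)
  step 9: ref 1 -> HIT, frames=[1,2] (faults so far: 5)
  step 10: ref 1 -> HIT, frames=[1,2] (faults so far: 5)
  step 11: ref 4 -> FAULT, evict 1, frames=[4,2] (faults so far: 6)
  step 12: ref 2 -> HIT, frames=[4,2] (faults so far: 6)
  Optimal total faults: 6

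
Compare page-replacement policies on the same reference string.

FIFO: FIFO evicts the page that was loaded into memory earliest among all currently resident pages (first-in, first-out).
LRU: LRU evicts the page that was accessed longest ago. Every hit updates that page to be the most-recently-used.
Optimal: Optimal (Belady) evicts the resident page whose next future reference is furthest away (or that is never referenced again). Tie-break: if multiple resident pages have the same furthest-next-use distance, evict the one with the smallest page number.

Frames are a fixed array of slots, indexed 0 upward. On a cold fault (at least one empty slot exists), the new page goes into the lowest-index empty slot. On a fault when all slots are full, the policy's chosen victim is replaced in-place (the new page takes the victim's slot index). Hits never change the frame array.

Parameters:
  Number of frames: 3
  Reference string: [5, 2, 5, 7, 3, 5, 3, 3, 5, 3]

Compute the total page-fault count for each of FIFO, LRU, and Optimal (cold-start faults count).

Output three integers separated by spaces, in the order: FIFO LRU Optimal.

--- FIFO ---
  step 0: ref 5 -> FAULT, frames=[5,-,-] (faults so far: 1)
  step 1: ref 2 -> FAULT, frames=[5,2,-] (faults so far: 2)
  step 2: ref 5 -> HIT, frames=[5,2,-] (faults so far: 2)
  step 3: ref 7 -> FAULT, frames=[5,2,7] (faults so far: 3)
  step 4: ref 3 -> FAULT, evict 5, frames=[3,2,7] (faults so far: 4)
  step 5: ref 5 -> FAULT, evict 2, frames=[3,5,7] (faults so far: 5)
  step 6: ref 3 -> HIT, frames=[3,5,7] (faults so far: 5)
  step 7: ref 3 -> HIT, frames=[3,5,7] (faults so far: 5)
  step 8: ref 5 -> HIT, frames=[3,5,7] (faults so far: 5)
  step 9: ref 3 -> HIT, frames=[3,5,7] (faults so far: 5)
  FIFO total faults: 5
--- LRU ---
  step 0: ref 5 -> FAULT, frames=[5,-,-] (faults so far: 1)
  step 1: ref 2 -> FAULT, frames=[5,2,-] (faults so far: 2)
  step 2: ref 5 -> HIT, frames=[5,2,-] (faults so far: 2)
  step 3: ref 7 -> FAULT, frames=[5,2,7] (faults so far: 3)
  step 4: ref 3 -> FAULT, evict 2, frames=[5,3,7] (faults so far: 4)
  step 5: ref 5 -> HIT, frames=[5,3,7] (faults so far: 4)
  step 6: ref 3 -> HIT, frames=[5,3,7] (faults so far: 4)
  step 7: ref 3 -> HIT, frames=[5,3,7] (faults so far: 4)
  step 8: ref 5 -> HIT, frames=[5,3,7] (faults so far: 4)
  step 9: ref 3 -> HIT, frames=[5,3,7] (faults so far: 4)
  LRU total faults: 4
--- Optimal ---
  step 0: ref 5 -> FAULT, frames=[5,-,-] (faults so far: 1)
  step 1: ref 2 -> FAULT, frames=[5,2,-] (faults so far: 2)
  step 2: ref 5 -> HIT, frames=[5,2,-] (faults so far: 2)
  step 3: ref 7 -> FAULT, frames=[5,2,7] (faults so far: 3)
  step 4: ref 3 -> FAULT, evict 2, frames=[5,3,7] (faults so far: 4)
  step 5: ref 5 -> HIT, frames=[5,3,7] (faults so far: 4)
  step 6: ref 3 -> HIT, frames=[5,3,7] (faults so far: 4)
  step 7: ref 3 -> HIT, frames=[5,3,7] (faults so far: 4)
  step 8: ref 5 -> HIT, frames=[5,3,7] (faults so far: 4)
  step 9: ref 3 -> HIT, frames=[5,3,7] (faults so far: 4)
  Optimal total faults: 4

Answer: 5 4 4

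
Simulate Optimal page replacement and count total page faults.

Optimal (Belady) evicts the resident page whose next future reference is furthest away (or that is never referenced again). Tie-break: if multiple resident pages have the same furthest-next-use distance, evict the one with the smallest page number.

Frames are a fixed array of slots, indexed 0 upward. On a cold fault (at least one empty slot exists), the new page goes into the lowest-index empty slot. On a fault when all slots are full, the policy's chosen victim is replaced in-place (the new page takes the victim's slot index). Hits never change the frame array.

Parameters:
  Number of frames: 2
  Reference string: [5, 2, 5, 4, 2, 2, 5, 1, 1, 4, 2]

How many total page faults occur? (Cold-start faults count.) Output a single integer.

Step 0: ref 5 → FAULT, frames=[5,-]
Step 1: ref 2 → FAULT, frames=[5,2]
Step 2: ref 5 → HIT, frames=[5,2]
Step 3: ref 4 → FAULT (evict 5), frames=[4,2]
Step 4: ref 2 → HIT, frames=[4,2]
Step 5: ref 2 → HIT, frames=[4,2]
Step 6: ref 5 → FAULT (evict 2), frames=[4,5]
Step 7: ref 1 → FAULT (evict 5), frames=[4,1]
Step 8: ref 1 → HIT, frames=[4,1]
Step 9: ref 4 → HIT, frames=[4,1]
Step 10: ref 2 → FAULT (evict 1), frames=[4,2]
Total faults: 6

Answer: 6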